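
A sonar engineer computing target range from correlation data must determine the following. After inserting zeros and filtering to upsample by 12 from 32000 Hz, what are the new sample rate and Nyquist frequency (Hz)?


Step 1 — output sample rate after interpolation by L:
fs_out = L * fs_in = 12 * 32000 = 384000 Hz

Step 2 — Nyquist frequency of the output stream:
f_Nyq = fs_out / 2 = 384000 / 2 = 192000.0 Hz

fs_out = 384000 Hz; f_Nyquist = 192000.0 Hz


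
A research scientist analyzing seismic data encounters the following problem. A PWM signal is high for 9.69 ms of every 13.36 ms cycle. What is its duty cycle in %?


Duty cycle as a percentage:
DC = (t_on / T) * 100
   = (9.69 / 13.36) * 100
   = 0.725299 * 100
   = 72.53 %

72.53 %


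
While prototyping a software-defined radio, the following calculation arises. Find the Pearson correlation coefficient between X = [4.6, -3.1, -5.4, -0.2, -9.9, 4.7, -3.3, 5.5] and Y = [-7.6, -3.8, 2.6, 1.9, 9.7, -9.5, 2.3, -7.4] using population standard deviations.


Pearson correlation coefficient (population):
r = cov(X,Y) / (std(X) * std(Y))
Mean X = -0.8875, Mean Y = -1.475
Cov(X,Y) = -29.630313
Std(X) = 5.18301, Std(Y) = 6.22048
r = -0.919

-0.919


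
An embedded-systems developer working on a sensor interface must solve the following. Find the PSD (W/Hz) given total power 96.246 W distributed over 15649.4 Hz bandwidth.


Power spectral density:
PSD = P / BW
    = 96.246 / 15649.4
    = 0.00615014 W/Hz

0.00615014 W/Hz


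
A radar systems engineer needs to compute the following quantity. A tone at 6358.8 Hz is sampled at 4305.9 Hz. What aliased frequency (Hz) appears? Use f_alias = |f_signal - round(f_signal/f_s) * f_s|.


Compute the nearest integer multiple of fs to the signal:
n = round(6358.8 / 4305.9) = 1
f_alias = |6358.8 - 1 * 4305.9|
        = |6358.8 - 4305.9|
        = 2052.9 Hz

2052.9


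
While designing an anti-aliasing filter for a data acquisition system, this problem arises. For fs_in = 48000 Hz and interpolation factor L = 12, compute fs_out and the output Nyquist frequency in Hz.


Step 1 — output sample rate after interpolation by L:
fs_out = L * fs_in = 12 * 48000 = 576000 Hz

Step 2 — Nyquist frequency of the output stream:
f_Nyq = fs_out / 2 = 576000 / 2 = 288000.0 Hz

fs_out = 576000 Hz; f_Nyquist = 288000.0 Hz


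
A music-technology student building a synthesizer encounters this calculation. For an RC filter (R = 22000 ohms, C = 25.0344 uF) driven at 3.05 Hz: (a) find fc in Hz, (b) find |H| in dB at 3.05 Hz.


Step 1 — cutoff frequency:
fc = 1 / (2*pi*R*C)
C = 25.0344 uF = 2.50344e-05 F
fc = 1 / (2*pi*22000*2.50344e-05)
   = 0.288975 Hz

Step 2 — magnitude at f = 3.05 Hz:
|H(f)| = 1 / sqrt(1 + (f/fc)^2)
f/fc = 3.05 / 0.288975 = 10.554546
|H| = 1 / sqrt(1 + 111.398441) = 0.0943235
|H|_dB = 20*log10(0.0943235) = -20.51 dB

fc = 0.288975 Hz; |H(3.05 Hz)| = -20.51 dB


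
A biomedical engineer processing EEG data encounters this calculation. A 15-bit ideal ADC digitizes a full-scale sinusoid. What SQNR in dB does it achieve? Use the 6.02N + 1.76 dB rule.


Theoretical SNR for a full-scale sinusoid:
SNR = 6.02 * N + 1.76
    = 6.02 * 15 + 1.76
    = 90.3 + 1.76
    = 92.06 dB

92.06 dB


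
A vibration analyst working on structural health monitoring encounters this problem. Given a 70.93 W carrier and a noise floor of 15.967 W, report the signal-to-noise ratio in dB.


SNR in decibels:
SNR = 10 * log10(Ps / Pn)
    = 10 * log10(70.93 / 15.967)
    = 10 * log10(4.4423)
    = 10 * 0.6476
    = 6.48 dB

6.48 dB


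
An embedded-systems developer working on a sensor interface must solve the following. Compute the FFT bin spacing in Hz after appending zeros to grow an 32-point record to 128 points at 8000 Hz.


Frequency resolution after zero-padding:
N_padded = 32 * 4 = 128
df = fs / N_padded
   = 8000 / 128
   = 62.5 Hz

62.5 Hz


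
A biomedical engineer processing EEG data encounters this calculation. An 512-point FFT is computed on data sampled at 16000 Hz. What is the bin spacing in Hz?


DFT frequency resolution:
df = fs / N
   = 16000 / 512
   = 31.25 Hz

31.25 Hz


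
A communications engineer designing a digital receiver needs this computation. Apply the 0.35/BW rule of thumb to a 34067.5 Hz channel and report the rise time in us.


Rise time from bandwidth relationship:
tr = 0.35 / BW
   = 0.35 / 34067.5
   = 1.027372129e-05 s
   = 10.2737 us

10.2737 us


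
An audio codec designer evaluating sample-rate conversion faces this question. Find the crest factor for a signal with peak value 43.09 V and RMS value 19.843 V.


Crest factor is the ratio of peak to RMS:
CF = V_peak / V_rms
   = 43.09 / 19.843
   = 2.1715

2.1715


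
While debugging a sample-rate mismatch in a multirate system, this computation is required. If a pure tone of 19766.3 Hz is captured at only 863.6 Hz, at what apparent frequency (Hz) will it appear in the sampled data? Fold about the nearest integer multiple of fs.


Compute the nearest integer multiple of fs to the signal:
n = round(19766.3 / 863.6) = 23
f_alias = |19766.3 - 23 * 863.6|
        = |19766.3 - 19862.8|
        = 96.5 Hz

96.5


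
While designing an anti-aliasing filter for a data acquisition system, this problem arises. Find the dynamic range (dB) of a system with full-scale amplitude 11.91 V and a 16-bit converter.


Dynamic range from full-scale to LSB:
V_min = V_max / 2^bits = 11.91 / 2^16
DR = 20 * log10(V_max / V_min)
   = 20 * log10(2^16)
   = 20 * 16 * log10(2)
   = 96.33 dB

96.33 dB


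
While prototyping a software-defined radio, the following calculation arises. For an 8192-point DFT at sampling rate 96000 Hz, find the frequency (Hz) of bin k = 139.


Frequency of DFT bin k:
f_k = k * fs / N
    = 139 * 96000 / 8192
    = 13344000 / 8192
    = 1628.906 Hz

1628.906 Hz


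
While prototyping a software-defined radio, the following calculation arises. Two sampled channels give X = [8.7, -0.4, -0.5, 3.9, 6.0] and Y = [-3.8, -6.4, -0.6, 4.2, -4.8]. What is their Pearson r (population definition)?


Pearson correlation coefficient (population):
r = cov(X,Y) / (std(X) * std(Y))
Mean X = 3.54, Mean Y = -2.28
Cov(X,Y) = -0.4528
Std(X) = 3.595887, Std(Y) = 3.753612
r = -0.0335

-0.0335


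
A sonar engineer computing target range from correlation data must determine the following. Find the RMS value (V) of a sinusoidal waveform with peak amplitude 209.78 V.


RMS voltage for a sinusoidal waveform:
V_rms = V_peak / sqrt(2)
      = 209.78 / 1.414214
      = 148.337 V

148.337 V


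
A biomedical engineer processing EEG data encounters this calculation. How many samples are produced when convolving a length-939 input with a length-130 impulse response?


Linear convolution output length:
L = N + M - 1
  = 939 + 130 - 1
  = 1068 samples

1068


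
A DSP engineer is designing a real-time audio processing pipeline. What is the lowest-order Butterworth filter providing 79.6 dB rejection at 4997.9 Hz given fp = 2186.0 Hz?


Butterworth filter order formula:
n = log10(10^(A/10) - 1) / (2 * log10(f_stop/f_pass))
10^(79.6/10) - 1 = 91201082.9356
f_stop/f_pass = 4997.9 / 2186.0 = 2.2863
n = 11.0821 -> ceil = 12

12


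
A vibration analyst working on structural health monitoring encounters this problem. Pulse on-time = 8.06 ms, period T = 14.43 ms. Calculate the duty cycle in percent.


Duty cycle as a percentage:
DC = (t_on / T) * 100
   = (8.06 / 14.43) * 100
   = 0.558559 * 100
   = 55.86 %

55.86 %


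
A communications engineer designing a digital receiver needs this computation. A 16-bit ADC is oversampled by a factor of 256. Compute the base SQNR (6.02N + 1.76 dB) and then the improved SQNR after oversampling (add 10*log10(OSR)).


Step 1 — baseline SQNR at Nyquist:
SQNR_base = 6.02*N + 1.76
          = 6.02*16 + 1.76
          = 98.08 dB

Step 2 — oversampling processing gain:
G = 10*log10(OSR) = 10*log10(256) = 24.08 dB

Step 3 — total:
SQNR_total = 98.08 + 24.08 = 122.16 dB

Base SQNR = 98.08 dB; oversampled SQNR = 122.16 dB


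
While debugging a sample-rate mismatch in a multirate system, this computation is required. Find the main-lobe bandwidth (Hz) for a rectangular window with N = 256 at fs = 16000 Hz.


Main lobe width for a rectangular window:
Width = 2 * fs / N
      = 2 * 16000 / 256
      = 32000 / 256
      = 125.0 Hz

125.0 Hz


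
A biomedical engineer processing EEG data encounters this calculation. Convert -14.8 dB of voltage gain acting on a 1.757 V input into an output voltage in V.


Output voltage from dB gain:
V_out = V_in * 10^(gain_dB / 20)
      = 1.757 * 10^(-14.8 / 20)
      = 1.757 * 0.18197
      = 0.3197 V

0.3197 V


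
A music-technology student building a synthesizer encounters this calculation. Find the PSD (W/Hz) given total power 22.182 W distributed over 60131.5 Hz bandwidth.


Power spectral density:
PSD = P / BW
    = 22.182 / 60131.5
    = 0.00036889 W/Hz

0.00036889 W/Hz


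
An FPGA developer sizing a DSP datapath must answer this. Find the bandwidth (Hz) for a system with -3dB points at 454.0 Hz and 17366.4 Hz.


Bandwidth is the difference of -3dB frequencies:
BW = f_high - f_low
   = 17366.4 - 454.0
   = 16912.4 Hz

16912.4 Hz


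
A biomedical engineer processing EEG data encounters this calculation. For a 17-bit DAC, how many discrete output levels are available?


Number of quantization levels = 2^N
= 2^17
= 131072

131072


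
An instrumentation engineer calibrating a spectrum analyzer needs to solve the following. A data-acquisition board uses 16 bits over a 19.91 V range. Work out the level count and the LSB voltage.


Step 1 — number of quantization levels:
L = 2^N = 2^16 = 65536

Step 2 — LSB step size:
delta = Vfs / L
      = 19.91 / 65536
      = 0.0003038 V

Levels = 65536; step size = 0.0003038 V


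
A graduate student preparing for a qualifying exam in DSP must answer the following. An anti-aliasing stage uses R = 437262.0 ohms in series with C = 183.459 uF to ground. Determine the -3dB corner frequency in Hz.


Cutoff frequency of a first-order RC filter:
fc = 1 / (2 * pi * R * C)
C = 183.459 uF = 0.000183459 F
fc = 1 / (2 * pi * 437262.0 * 0.000183459)
   = 1 / 504.03492156497
   = 0.001984 Hz

0.001984 Hz


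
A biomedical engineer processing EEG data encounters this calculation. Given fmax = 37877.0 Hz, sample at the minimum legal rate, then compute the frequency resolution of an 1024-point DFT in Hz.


Step 1 — Nyquist sampling rate:
fs = 2 * fmax = 2 * 37877.0 = 75754.0 Hz

Step 2 — DFT bin spacing:
df = fs / N = 75754.0 / 1024 = 73.9785 Hz

73.9785 Hz


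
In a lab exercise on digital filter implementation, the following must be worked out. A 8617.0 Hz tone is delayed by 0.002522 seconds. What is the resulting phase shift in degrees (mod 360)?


Phase shift from frequency and time delay:
phi = 360 * f * t_delay
    = 360 * 8617.0 * 0.002522
    = 7823.55 degrees
    mod 360 = 263.55 degrees

263.55 degrees


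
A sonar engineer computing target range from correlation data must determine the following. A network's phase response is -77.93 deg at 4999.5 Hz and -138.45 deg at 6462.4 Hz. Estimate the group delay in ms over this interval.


Group delay from phase difference:
tau = -d(phi)/d(omega)
d(phi) = -60.52 deg = -1.056273 rad
d(omega) = 2*pi*(6462.4 - 4999.5) = 9191.6718 rad/s
tau = -(-1.056273) / 9191.6718
    = 0.1149 ms

0.1149 ms


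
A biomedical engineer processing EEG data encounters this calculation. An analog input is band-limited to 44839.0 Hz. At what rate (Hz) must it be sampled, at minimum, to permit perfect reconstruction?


The Nyquist rate is twice the maximum frequency component.
fs_min = 2 * fmax
      = 2 * 44839.0
      = 89678.0 Hz

89678.0


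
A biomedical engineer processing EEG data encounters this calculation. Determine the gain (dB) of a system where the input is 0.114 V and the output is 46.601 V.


Voltage gain in dB:
G = 20 * log10(Vout / Vin)
  = 20 * log10(46.601 / 0.114)
  = 20 * log10(408.780702)
  = 20 * 2.61149
  = 52.23 dB

52.23 dB


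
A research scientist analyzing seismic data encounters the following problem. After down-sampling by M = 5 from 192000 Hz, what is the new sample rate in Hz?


Decimation reduces the sample rate:
fs_out = fs_in / M
       = 192000 / 5
       = 38400.0 Hz

38400.0 Hz


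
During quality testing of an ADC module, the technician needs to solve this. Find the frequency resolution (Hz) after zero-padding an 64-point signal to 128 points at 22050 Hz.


Frequency resolution after zero-padding:
N_padded = 64 * 2 = 128
df = fs / N_padded
   = 22050 / 128
   = 172.2656 Hz

172.2656 Hz


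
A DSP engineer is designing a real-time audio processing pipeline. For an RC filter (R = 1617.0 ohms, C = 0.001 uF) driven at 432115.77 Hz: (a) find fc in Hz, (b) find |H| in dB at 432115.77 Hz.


Step 1 — cutoff frequency:
fc = 1 / (2*pi*R*C)
C = 0.001 uF = 1e-09 F
fc = 1 / (2*pi*1617.0*1e-09)
   = 98426.063 Hz

Step 2 — magnitude at f = 432115.77 Hz:
|H(f)| = 1 / sqrt(1 + (f/fc)^2)
f/fc = 432115.77 / 98426.063 = 4.390258
|H| = 1 / sqrt(1 + 19.274365) = 0.2220887
|H|_dB = 20*log10(0.2220887) = -13.07 dB

fc = 98426.063 Hz; |H(432115.77 Hz)| = -13.07 dB


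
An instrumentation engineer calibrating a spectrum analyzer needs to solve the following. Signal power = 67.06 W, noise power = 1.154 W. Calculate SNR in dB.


SNR in decibels:
SNR = 10 * log10(Ps / Pn)
    = 10 * log10(67.06 / 1.154)
    = 10 * log10(58.1109)
    = 10 * 1.7643
    = 17.64 dB

17.64 dB


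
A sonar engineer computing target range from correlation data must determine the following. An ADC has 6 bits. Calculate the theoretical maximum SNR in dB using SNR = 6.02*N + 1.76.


Theoretical SNR for a full-scale sinusoid:
SNR = 6.02 * N + 1.76
    = 6.02 * 6 + 1.76
    = 36.12 + 1.76
    = 37.88 dB

37.88 dB


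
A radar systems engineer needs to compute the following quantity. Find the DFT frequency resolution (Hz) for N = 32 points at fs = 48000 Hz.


DFT frequency resolution:
df = fs / N
   = 48000 / 32
   = 1500.0 Hz

1500.0 Hz


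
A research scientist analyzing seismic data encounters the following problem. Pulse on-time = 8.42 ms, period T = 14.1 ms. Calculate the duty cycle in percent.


Duty cycle as a percentage:
DC = (t_on / T) * 100
   = (8.42 / 14.1) * 100
   = 0.597163 * 100
   = 59.72 %

59.72 %


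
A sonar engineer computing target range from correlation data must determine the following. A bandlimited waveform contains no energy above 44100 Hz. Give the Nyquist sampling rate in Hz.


The Nyquist rate is twice the maximum frequency component.
fs_min = 2 * fmax
      = 2 * 44100
      = 88200 Hz

88200


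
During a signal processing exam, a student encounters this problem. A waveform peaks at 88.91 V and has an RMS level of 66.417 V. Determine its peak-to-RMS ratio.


Crest factor is the ratio of peak to RMS:
CF = V_peak / V_rms
   = 88.91 / 66.417
   = 1.3387

1.3387


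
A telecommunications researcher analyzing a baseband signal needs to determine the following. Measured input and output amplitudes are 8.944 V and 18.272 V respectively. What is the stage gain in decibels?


Voltage gain in dB:
G = 20 * log10(Vout / Vin)
  = 20 * log10(18.272 / 8.944)
  = 20 * log10(2.042934)
  = 20 * 0.310254
  = 6.21 dB

6.21 dB


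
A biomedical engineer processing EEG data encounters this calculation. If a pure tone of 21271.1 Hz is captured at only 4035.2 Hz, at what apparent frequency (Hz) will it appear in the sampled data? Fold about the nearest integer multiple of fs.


Compute the nearest integer multiple of fs to the signal:
n = round(21271.1 / 4035.2) = 5
f_alias = |21271.1 - 5 * 4035.2|
        = |21271.1 - 20176.0|
        = 1095.1 Hz

1095.1


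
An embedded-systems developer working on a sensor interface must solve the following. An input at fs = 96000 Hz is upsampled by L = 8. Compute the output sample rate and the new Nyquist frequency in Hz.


Step 1 — output sample rate after interpolation by L:
fs_out = L * fs_in = 8 * 96000 = 768000 Hz

Step 2 — Nyquist frequency of the output stream:
f_Nyq = fs_out / 2 = 768000 / 2 = 384000.0 Hz

fs_out = 768000 Hz; f_Nyquist = 384000.0 Hz


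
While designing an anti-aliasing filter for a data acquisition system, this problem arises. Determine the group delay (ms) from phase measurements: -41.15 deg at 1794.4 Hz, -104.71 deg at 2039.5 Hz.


Group delay from phase difference:
tau = -d(phi)/d(omega)
d(phi) = -63.56 deg = -1.109331 rad
d(omega) = 2*pi*(2039.5 - 1794.4) = 1540.0087 rad/s
tau = -(-1.109331) / 1540.0087
    = 0.7203 ms

0.7203 ms


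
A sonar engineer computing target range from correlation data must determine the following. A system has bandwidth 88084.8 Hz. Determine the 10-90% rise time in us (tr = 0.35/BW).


Rise time from bandwidth relationship:
tr = 0.35 / BW
   = 0.35 / 88084.8
   = 3.973443772e-06 s
   = 3.9734 us

3.9734 us


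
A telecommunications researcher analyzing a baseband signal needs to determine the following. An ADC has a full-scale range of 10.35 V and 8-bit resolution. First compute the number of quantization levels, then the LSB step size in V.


Step 1 — number of quantization levels:
L = 2^N = 2^8 = 256

Step 2 — LSB step size:
delta = Vfs / L
      = 10.35 / 256
      = 0.04042969 V

Levels = 256; step size = 0.04042969 V


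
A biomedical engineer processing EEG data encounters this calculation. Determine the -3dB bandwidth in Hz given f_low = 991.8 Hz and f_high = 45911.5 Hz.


Bandwidth is the difference of -3dB frequencies:
BW = f_high - f_low
   = 45911.5 - 991.8
   = 44919.7 Hz

44919.7 Hz


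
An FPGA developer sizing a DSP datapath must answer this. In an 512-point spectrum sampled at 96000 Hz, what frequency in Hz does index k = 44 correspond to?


Frequency of DFT bin k:
f_k = k * fs / N
    = 44 * 96000 / 512
    = 4224000 / 512
    = 8250.0 Hz

8250.0 Hz


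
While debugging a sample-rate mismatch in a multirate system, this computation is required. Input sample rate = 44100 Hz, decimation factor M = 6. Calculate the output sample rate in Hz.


Decimation reduces the sample rate:
fs_out = fs_in / M
       = 44100 / 6
       = 7350.0 Hz

7350.0 Hz


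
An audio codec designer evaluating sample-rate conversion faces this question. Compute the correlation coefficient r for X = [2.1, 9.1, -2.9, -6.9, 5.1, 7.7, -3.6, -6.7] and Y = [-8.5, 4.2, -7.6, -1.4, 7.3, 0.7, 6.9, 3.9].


Pearson correlation coefficient (population):
r = cov(X,Y) / (std(X) * std(Y))
Mean X = 0.4875, Mean Y = 0.6875
Cov(X,Y) = 5.129844
Std(X) = 5.963312, Std(Y) = 5.727442
r = 0.1502

0.1502


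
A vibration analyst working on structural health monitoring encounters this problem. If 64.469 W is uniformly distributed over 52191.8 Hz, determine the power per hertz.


Power spectral density:
PSD = P / BW
    = 64.469 / 52191.8
    = 0.00123523 W/Hz

0.00123523 W/Hz


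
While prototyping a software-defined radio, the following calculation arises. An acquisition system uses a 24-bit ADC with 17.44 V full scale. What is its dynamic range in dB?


Dynamic range from full-scale to LSB:
V_min = V_max / 2^bits = 17.44 / 2^24
DR = 20 * log10(V_max / V_min)
   = 20 * log10(2^24)
   = 20 * 24 * log10(2)
   = 144.49 dB

144.49 dB


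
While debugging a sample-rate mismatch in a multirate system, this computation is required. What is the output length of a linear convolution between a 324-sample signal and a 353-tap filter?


Linear convolution output length:
L = N + M - 1
  = 324 + 353 - 1
  = 676 samples

676


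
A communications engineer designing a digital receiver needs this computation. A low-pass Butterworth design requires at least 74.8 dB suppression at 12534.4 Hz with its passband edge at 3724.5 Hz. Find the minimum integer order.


Butterworth filter order formula:
n = log10(10^(A/10) - 1) / (2 * log10(f_stop/f_pass))
10^(74.8/10) - 1 = 30199516.204
f_stop/f_pass = 12534.4 / 3724.5 = 3.3654
n = 7.0963 -> ceil = 8

8


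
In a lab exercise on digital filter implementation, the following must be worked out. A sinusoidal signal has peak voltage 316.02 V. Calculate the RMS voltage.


RMS voltage for a sinusoidal waveform:
V_rms = V_peak / sqrt(2)
      = 316.02 / 1.414214
      = 223.46 V

223.46 V


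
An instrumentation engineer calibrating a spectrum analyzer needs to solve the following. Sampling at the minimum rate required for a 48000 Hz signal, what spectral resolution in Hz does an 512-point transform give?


Step 1 — Nyquist sampling rate:
fs = 2 * fmax = 2 * 48000 = 96000 Hz

Step 2 — DFT bin spacing:
df = fs / N = 96000 / 512 = 187.5 Hz

187.5 Hz


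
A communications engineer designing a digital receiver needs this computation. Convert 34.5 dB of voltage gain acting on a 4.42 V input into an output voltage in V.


Output voltage from dB gain:
V_out = V_in * 10^(gain_dB / 20)
      = 4.42 * 10^(34.5 / 20)
      = 4.42 * 53.088444
      = 234.6509 V

234.6509 V


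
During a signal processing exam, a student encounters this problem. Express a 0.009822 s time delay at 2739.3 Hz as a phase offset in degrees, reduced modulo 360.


Phase shift from frequency and time delay:
phi = 360 * f * t_delay
    = 360 * 2739.3 * 0.009822
    = 9685.95 degrees
    mod 360 = 325.95 degrees

325.95 degrees


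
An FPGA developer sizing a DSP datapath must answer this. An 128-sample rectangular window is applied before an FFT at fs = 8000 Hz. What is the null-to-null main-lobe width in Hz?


Main lobe width for a rectangular window:
Width = 2 * fs / N
      = 2 * 8000 / 128
      = 16000 / 128
      = 125.0 Hz

125.0 Hz


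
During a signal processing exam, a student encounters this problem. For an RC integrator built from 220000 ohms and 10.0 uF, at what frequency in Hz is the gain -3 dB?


Cutoff frequency of a first-order RC filter:
fc = 1 / (2 * pi * R * C)
C = 10.0 uF = 1e-05 F
fc = 1 / (2 * pi * 220000 * 1e-05)
   = 1 / 13.823007675795
   = 0.072343 Hz

0.072343 Hz


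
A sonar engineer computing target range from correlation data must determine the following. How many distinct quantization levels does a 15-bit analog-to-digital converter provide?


Number of quantization levels = 2^N
= 2^15
= 32768

32768


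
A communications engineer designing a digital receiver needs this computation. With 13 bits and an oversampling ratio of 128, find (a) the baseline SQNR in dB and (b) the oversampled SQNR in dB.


Step 1 — baseline SQNR at Nyquist:
SQNR_base = 6.02*N + 1.76
          = 6.02*13 + 1.76
          = 80.02 dB

Step 2 — oversampling processing gain:
G = 10*log10(OSR) = 10*log10(128) = 21.07 dB

Step 3 — total:
SQNR_total = 80.02 + 21.07 = 101.09 dB

Base SQNR = 80.02 dB; oversampled SQNR = 101.09 dB


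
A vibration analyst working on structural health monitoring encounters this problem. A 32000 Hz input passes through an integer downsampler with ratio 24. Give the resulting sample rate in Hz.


Decimation reduces the sample rate:
fs_out = fs_in / M
       = 32000 / 24
       = 1333.3333 Hz

1333.3333 Hz


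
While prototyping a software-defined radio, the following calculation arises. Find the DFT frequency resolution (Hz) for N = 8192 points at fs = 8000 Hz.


DFT frequency resolution:
df = fs / N
   = 8000 / 8192
   = 0.9766 Hz

0.9766 Hz


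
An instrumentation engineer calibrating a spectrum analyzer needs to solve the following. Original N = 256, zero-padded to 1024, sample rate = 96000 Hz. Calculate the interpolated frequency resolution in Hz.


Frequency resolution after zero-padding:
N_padded = 256 * 4 = 1024
df = fs / N_padded
   = 96000 / 1024
   = 93.75 Hz

93.75 Hz


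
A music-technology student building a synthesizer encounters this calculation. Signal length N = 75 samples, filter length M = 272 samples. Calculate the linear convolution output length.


Linear convolution output length:
L = N + M - 1
  = 75 + 272 - 1
  = 346 samples

346


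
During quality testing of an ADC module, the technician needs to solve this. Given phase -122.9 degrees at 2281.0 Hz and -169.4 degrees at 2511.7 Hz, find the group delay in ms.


Group delay from phase difference:
tau = -d(phi)/d(omega)
d(phi) = -46.5 deg = -0.811578 rad
d(omega) = 2*pi*(2511.7 - 2281.0) = 1449.5309 rad/s
tau = -(-0.811578) / 1449.5309
    = 0.5599 ms

0.5599 ms


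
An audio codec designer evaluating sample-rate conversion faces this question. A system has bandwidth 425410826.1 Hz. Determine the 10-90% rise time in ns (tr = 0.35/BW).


Rise time from bandwidth relationship:
tr = 0.35 / BW
   = 0.35 / 425410826.1
   = 8.227341161e-10 s
   = 0.8227 ns

0.8227 ns


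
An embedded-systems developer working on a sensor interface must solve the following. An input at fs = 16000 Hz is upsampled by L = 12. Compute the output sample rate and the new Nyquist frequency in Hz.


Step 1 — output sample rate after interpolation by L:
fs_out = L * fs_in = 12 * 16000 = 192000 Hz

Step 2 — Nyquist frequency of the output stream:
f_Nyq = fs_out / 2 = 192000 / 2 = 96000.0 Hz

fs_out = 192000 Hz; f_Nyquist = 96000.0 Hz


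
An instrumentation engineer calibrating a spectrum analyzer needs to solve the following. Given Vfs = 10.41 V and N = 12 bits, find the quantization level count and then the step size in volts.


Step 1 — number of quantization levels:
L = 2^N = 2^12 = 4096

Step 2 — LSB step size:
delta = Vfs / L
      = 10.41 / 4096
      = 0.0025415 V

Levels = 4096; step size = 0.0025415 V


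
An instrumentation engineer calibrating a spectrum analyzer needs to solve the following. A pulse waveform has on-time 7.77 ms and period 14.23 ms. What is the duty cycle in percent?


Duty cycle as a percentage:
DC = (t_on / T) * 100
   = (7.77 / 14.23) * 100
   = 0.54603 * 100
   = 54.6 %

54.6 %


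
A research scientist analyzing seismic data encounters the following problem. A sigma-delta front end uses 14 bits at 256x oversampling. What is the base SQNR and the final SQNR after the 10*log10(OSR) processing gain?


Step 1 — baseline SQNR at Nyquist:
SQNR_base = 6.02*N + 1.76
          = 6.02*14 + 1.76
          = 86.04 dB

Step 2 — oversampling processing gain:
G = 10*log10(OSR) = 10*log10(256) = 24.08 dB

Step 3 — total:
SQNR_total = 86.04 + 24.08 = 110.12 dB

Base SQNR = 86.04 dB; oversampled SQNR = 110.12 dB


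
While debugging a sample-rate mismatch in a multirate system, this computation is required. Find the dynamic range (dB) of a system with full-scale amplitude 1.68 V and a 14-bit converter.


Dynamic range from full-scale to LSB:
V_min = V_max / 2^bits = 1.68 / 2^14
DR = 20 * log10(V_max / V_min)
   = 20 * log10(2^14)
   = 20 * 14 * log10(2)
   = 84.29 dB

84.29 dB


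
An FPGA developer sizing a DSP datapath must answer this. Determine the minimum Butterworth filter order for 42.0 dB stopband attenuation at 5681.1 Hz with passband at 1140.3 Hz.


Butterworth filter order formula:
n = log10(10^(A/10) - 1) / (2 * log10(f_stop/f_pass))
10^(42.0/10) - 1 = 15847.9319
f_stop/f_pass = 5681.1 / 1140.3 = 4.9821
n = 3.0111 -> ceil = 4

4


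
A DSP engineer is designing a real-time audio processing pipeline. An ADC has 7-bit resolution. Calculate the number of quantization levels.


Number of quantization levels = 2^N
= 2^7
= 128

128


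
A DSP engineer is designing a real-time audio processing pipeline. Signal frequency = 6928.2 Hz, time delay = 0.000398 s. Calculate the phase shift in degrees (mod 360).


Phase shift from frequency and time delay:
phi = 360 * f * t_delay
    = 360 * 6928.2 * 0.000398
    = 992.67 degrees
    mod 360 = 272.67 degrees

272.67 degrees


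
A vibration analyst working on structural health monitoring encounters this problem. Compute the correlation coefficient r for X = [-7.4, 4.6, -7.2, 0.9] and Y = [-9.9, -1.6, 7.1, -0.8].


Pearson correlation coefficient (population):
r = cov(X,Y) / (std(X) * std(Y))
Mean X = -2.275, Mean Y = -1.3
Cov(X,Y) = 0.5575
Std(X) = 5.192964, Std(Y) = 6.01789
r = 0.0178

0.0178


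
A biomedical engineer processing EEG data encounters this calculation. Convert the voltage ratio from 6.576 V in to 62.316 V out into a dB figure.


Voltage gain in dB:
G = 20 * log10(Vout / Vin)
  = 20 * log10(62.316 / 6.576)
  = 20 * log10(9.476277)
  = 20 * 0.976638
  = 19.53 dB

19.53 dB


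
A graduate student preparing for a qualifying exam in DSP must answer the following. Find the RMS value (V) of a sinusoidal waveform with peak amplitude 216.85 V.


RMS voltage for a sinusoidal waveform:
V_rms = V_peak / sqrt(2)
      = 216.85 / 1.414214
      = 153.336 V

153.336 V


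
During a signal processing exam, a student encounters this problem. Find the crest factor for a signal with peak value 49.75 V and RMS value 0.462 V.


Crest factor is the ratio of peak to RMS:
CF = V_peak / V_rms
   = 49.75 / 0.462
   = 107.684

107.684


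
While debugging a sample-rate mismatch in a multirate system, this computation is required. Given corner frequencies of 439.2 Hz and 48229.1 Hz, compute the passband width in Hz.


Bandwidth is the difference of -3dB frequencies:
BW = f_high - f_low
   = 48229.1 - 439.2
   = 47789.9 Hz

47789.9 Hz


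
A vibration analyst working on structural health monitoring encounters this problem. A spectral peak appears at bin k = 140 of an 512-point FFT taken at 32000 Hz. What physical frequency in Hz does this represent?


Frequency of DFT bin k:
f_k = k * fs / N
    = 140 * 32000 / 512
    = 4480000 / 512
    = 8750.0 Hz

8750.0 Hz


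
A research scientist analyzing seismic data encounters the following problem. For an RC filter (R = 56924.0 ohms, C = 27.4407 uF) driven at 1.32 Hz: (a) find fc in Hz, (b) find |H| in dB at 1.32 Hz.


Step 1 — cutoff frequency:
fc = 1 / (2*pi*R*C)
C = 27.4407 uF = 2.74407e-05 F
fc = 1 / (2*pi*56924.0*2.74407e-05)
   = 0.10189 Hz

Step 2 — magnitude at f = 1.32 Hz:
|H(f)| = 1 / sqrt(1 + (f/fc)^2)
f/fc = 1.32 / 0.10189 = 12.955148
|H| = 1 / sqrt(1 + 167.83586) = 0.0769605
|H|_dB = 20*log10(0.0769605) = -22.27 dB

fc = 0.10189 Hz; |H(1.32 Hz)| = -22.27 dB


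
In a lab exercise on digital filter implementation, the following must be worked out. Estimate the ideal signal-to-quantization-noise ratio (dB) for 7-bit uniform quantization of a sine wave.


Theoretical SNR for a full-scale sinusoid:
SNR = 6.02 * N + 1.76
    = 6.02 * 7 + 1.76
    = 42.14 + 1.76
    = 43.9 dB

43.9 dB


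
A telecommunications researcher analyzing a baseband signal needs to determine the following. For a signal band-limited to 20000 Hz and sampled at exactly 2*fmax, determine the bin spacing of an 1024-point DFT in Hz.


Step 1 — Nyquist sampling rate:
fs = 2 * fmax = 2 * 20000 = 40000 Hz

Step 2 — DFT bin spacing:
df = fs / N = 40000 / 1024 = 39.0625 Hz

39.0625 Hz


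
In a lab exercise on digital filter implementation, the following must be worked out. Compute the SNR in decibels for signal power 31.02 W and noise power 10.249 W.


SNR in decibels:
SNR = 10 * log10(Ps / Pn)
    = 10 * log10(31.02 / 10.249)
    = 10 * log10(3.0266)
    = 10 * 0.481
    = 4.81 dB

4.81 dB


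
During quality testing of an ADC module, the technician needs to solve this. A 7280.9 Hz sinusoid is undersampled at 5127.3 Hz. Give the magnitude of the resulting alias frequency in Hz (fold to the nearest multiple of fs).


Compute the nearest integer multiple of fs to the signal:
n = round(7280.9 / 5127.3) = 1
f_alias = |7280.9 - 1 * 5127.3|
        = |7280.9 - 5127.3|
        = 2153.6 Hz

2153.6


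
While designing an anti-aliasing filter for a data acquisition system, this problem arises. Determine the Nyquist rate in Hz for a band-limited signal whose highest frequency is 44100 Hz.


The Nyquist rate is twice the maximum frequency component.
fs_min = 2 * fmax
      = 2 * 44100
      = 88200 Hz

88200


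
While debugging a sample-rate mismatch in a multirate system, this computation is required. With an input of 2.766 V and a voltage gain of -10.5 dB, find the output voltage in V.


Output voltage from dB gain:
V_out = V_in * 10^(gain_dB / 20)
      = 2.766 * 10^(-10.5 / 20)
      = 2.766 * 0.298538
      = 0.8258 V

0.8258 V


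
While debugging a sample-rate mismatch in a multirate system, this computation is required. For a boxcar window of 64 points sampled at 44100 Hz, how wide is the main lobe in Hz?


Main lobe width for a rectangular window:
Width = 2 * fs / N
      = 2 * 44100 / 64
      = 88200 / 64
      = 1378.125 Hz

1378.125 Hz


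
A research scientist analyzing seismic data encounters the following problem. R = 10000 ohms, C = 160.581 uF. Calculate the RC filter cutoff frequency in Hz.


Cutoff frequency of a first-order RC filter:
fc = 1 / (2 * pi * R * C)
C = 160.581 uF = 0.000160581 F
fc = 1 / (2 * pi * 10000 * 0.000160581)
   = 1 / 10.089601798122
   = 0.099112 Hz

0.099112 Hz


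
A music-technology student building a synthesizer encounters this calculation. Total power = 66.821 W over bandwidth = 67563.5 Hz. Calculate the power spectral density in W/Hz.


Power spectral density:
PSD = P / BW
    = 66.821 / 67563.5
    = 0.00098901 W/Hz

0.00098901 W/Hz


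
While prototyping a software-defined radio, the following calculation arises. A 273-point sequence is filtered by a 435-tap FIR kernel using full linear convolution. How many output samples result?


Linear convolution output length:
L = N + M - 1
  = 273 + 435 - 1
  = 707 samples

707


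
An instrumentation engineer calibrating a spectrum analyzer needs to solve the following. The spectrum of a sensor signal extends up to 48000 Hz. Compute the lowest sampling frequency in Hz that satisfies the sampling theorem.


The Nyquist rate is twice the maximum frequency component.
fs_min = 2 * fmax
      = 2 * 48000
      = 96000 Hz

96000


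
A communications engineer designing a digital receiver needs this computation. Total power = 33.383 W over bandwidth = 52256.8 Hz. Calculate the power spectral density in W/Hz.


Power spectral density:
PSD = P / BW
    = 33.383 / 52256.8
    = 0.00063883 W/Hz

0.00063883 W/Hz


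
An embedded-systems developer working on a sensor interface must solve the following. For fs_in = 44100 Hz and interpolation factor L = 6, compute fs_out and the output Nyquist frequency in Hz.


Step 1 — output sample rate after interpolation by L:
fs_out = L * fs_in = 6 * 44100 = 264600 Hz

Step 2 — Nyquist frequency of the output stream:
f_Nyq = fs_out / 2 = 264600 / 2 = 132300.0 Hz

fs_out = 264600 Hz; f_Nyquist = 132300.0 Hz


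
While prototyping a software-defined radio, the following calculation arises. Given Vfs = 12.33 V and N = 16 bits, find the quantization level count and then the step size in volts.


Step 1 — number of quantization levels:
L = 2^N = 2^16 = 65536

Step 2 — LSB step size:
delta = Vfs / L
      = 12.33 / 65536
      = 0.00018814 V

Levels = 65536; step size = 0.00018814 V


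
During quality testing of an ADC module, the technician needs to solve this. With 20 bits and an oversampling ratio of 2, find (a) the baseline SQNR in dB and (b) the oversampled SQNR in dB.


Step 1 — baseline SQNR at Nyquist:
SQNR_base = 6.02*N + 1.76
          = 6.02*20 + 1.76
          = 122.16 dB

Step 2 — oversampling processing gain:
G = 10*log10(OSR) = 10*log10(2) = 3.01 dB

Step 3 — total:
SQNR_total = 122.16 + 3.01 = 125.17 dB

Base SQNR = 122.16 dB; oversampled SQNR = 125.17 dB


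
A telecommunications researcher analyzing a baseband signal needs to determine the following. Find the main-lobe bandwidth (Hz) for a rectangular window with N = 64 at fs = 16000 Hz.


Main lobe width for a rectangular window:
Width = 2 * fs / N
      = 2 * 16000 / 64
      = 32000 / 64
      = 500.0 Hz

500.0 Hz


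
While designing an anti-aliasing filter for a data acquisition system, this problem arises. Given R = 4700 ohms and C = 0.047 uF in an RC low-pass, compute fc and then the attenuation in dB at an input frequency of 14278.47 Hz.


Step 1 — cutoff frequency:
fc = 1 / (2*pi*R*C)
C = 0.047 uF = 4.7e-08 F
fc = 1 / (2*pi*4700*4.7e-08)
   = 720.484 Hz

Step 2 — magnitude at f = 14278.47 Hz:
|H(f)| = 1 / sqrt(1 + (f/fc)^2)
f/fc = 14278.47 / 720.484 = 19.817886
|H| = 1 / sqrt(1 + 392.748606) = 0.0503954
|H|_dB = 20*log10(0.0503954) = -25.95 dB

fc = 720.484 Hz; |H(14278.47 Hz)| = -25.95 dB


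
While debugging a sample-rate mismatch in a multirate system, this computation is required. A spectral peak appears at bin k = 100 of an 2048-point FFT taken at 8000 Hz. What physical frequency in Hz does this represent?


Frequency of DFT bin k:
f_k = k * fs / N
    = 100 * 8000 / 2048
    = 800000 / 2048
    = 390.625 Hz

390.625 Hz


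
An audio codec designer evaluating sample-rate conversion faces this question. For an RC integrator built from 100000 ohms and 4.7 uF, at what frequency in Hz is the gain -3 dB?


Cutoff frequency of a first-order RC filter:
fc = 1 / (2 * pi * R * C)
C = 4.7 uF = 4.7e-06 F
fc = 1 / (2 * pi * 100000 * 4.7e-06)
   = 1 / 2.9530970943744
   = 0.338628 Hz

0.338628 Hz


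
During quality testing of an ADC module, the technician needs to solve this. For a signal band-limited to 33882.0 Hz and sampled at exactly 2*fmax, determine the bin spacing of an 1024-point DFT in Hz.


Step 1 — Nyquist sampling rate:
fs = 2 * fmax = 2 * 33882.0 = 67764.0 Hz

Step 2 — DFT bin spacing:
df = fs / N = 67764.0 / 1024 = 66.1758 Hz

66.1758 Hz


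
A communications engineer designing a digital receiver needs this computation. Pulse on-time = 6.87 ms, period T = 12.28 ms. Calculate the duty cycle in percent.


Duty cycle as a percentage:
DC = (t_on / T) * 100
   = (6.87 / 12.28) * 100
   = 0.559446 * 100
   = 55.94 %

55.94 %


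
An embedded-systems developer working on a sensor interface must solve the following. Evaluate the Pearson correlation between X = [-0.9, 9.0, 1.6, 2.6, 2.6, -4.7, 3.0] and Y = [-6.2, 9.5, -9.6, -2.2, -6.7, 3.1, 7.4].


Pearson correlation coefficient (population):
r = cov(X,Y) / (std(X) * std(Y))
Mean X = 1.8857, Mean Y = -0.6714
Cov(X,Y) = 9.867551
Std(X) = 3.856137, Std(Y) = 6.884707
r = 0.3717

0.3717


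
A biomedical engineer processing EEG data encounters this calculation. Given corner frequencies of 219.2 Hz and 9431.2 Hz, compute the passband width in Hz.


Bandwidth is the difference of -3dB frequencies:
BW = f_high - f_low
   = 9431.2 - 219.2
   = 9212.0 Hz

9212.0 Hz


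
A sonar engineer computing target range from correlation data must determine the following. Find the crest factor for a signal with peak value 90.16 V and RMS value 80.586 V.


Crest factor is the ratio of peak to RMS:
CF = V_peak / V_rms
   = 90.16 / 80.586
   = 1.1188

1.1188


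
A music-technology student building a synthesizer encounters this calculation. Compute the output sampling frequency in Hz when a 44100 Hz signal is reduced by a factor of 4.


Decimation reduces the sample rate:
fs_out = fs_in / M
       = 44100 / 4
       = 11025.0 Hz

11025.0 Hz


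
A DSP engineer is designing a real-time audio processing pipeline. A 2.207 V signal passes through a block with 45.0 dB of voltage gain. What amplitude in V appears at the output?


Output voltage from dB gain:
V_out = V_in * 10^(gain_dB / 20)
      = 2.207 * 10^(45.0 / 20)
      = 2.207 * 177.827941
      = 392.4663 V

392.4663 V


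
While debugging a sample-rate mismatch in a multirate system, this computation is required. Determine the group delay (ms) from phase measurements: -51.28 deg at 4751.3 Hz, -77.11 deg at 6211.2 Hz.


Group delay from phase difference:
tau = -d(phi)/d(omega)
d(phi) = -25.83 deg = -0.450819 rad
d(omega) = 2*pi*(6211.2 - 4751.3) = 9172.8222 rad/s
tau = -(-0.450819) / 9172.8222
    = 0.0491 ms

0.0491 ms
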